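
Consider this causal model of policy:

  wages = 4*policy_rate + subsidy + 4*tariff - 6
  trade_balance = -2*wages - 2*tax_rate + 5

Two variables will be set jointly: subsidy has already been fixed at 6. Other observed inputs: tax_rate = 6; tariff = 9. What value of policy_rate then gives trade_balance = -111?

With subsidy held at 6:
Substituting into the wages equation gives wages = 4*policy_rate + 36.
Substituting into the trade_balance equation gives trade_balance = -8*policy_rate - 79.
Solve -8*policy_rate - 79 = -111: policy_rate = (-111 + 79) / -8 = 4.

policy_rate = 4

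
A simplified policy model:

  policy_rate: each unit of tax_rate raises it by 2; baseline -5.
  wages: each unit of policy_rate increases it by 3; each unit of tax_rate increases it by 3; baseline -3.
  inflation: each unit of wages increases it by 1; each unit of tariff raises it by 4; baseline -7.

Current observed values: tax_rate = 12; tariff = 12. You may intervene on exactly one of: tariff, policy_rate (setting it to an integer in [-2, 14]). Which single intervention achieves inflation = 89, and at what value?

set policy_rate = 5

Intervening on tariff: inflation = 4*tariff + 83. Reaching 89 requires tariff = 3/2, not an integer.
Intervening on policy_rate: with other inputs at their observed values, inflation = 3*policy_rate + 74. Solving for 89 gives policy_rate = 5, within [-2, 14].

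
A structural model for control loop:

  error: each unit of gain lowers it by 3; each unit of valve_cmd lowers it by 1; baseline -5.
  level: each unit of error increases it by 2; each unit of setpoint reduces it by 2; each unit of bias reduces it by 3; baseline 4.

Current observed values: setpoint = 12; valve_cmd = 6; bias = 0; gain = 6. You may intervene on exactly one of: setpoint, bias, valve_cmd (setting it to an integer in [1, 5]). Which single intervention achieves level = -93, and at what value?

Intervening on setpoint: level = -2*setpoint - 54. Reaching -93 requires setpoint = 39/2, not an integer.
Intervening on bias: with other inputs at their observed values, level = -3*bias - 78. Solving for -93 gives bias = 5, within [1, 5].
Intervening on valve_cmd: level = -2*valve_cmd - 66. Reaching -93 requires valve_cmd = 27/2, not an integer.

set bias = 5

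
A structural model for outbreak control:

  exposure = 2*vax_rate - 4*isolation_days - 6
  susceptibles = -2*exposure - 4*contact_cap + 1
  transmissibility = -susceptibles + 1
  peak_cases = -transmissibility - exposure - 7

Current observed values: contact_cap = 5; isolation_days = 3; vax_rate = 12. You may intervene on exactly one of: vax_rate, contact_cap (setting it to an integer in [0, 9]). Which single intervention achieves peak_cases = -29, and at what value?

set contact_cap = 1

Intervening on vax_rate: peak_cases = -6*vax_rate + 27. Reaching -29 requires vax_rate = 28/3, not an integer.
Intervening on contact_cap: with other inputs at their observed values, peak_cases = -4*contact_cap - 25. Solving for -29 gives contact_cap = 1, within [0, 9].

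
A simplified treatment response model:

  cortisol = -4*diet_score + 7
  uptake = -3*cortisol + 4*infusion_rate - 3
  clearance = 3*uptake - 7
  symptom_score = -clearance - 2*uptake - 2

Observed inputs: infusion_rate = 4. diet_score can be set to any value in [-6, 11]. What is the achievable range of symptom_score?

-615 to 405

Substituting into the uptake equation gives uptake = 12*diet_score - 8.
clearance becomes 36*diet_score - 31.
So symptom_score = -60*diet_score + 45.
Linear in diet_score, so extremes are at the endpoints: diet_score = -6 gives symptom_score = 405; diet_score = 11 gives symptom_score = -615.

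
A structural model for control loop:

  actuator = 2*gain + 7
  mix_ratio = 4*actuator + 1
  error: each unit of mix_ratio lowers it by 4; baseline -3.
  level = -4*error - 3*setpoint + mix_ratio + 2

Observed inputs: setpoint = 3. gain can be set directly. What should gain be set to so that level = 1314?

Substituting into the mix_ratio equation gives mix_ratio = 8*gain + 29.
Substituting into the error equation gives error = -32*gain - 119.
Substituting into the level equation gives level = 136*gain + 498.
Solve 136*gain + 498 = 1314: gain = (1314 - 498) / 136 = 6.

gain = 6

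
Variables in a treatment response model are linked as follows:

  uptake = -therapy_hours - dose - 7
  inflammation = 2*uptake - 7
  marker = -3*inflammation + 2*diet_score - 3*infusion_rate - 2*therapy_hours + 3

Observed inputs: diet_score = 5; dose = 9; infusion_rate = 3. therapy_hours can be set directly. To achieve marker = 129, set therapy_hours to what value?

Substituting into the uptake equation gives uptake = -therapy_hours - 16.
Substituting into the inflammation equation gives inflammation = -2*therapy_hours - 39.
This gives marker = 4*therapy_hours + 121.
Solve 4*therapy_hours + 121 = 129: therapy_hours = (129 - 121) / 4 = 2.

therapy_hours = 2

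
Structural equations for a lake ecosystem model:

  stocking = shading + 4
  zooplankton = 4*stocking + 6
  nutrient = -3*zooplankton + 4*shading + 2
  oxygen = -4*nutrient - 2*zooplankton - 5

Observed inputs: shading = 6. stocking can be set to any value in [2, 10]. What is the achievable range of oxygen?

Intervening on stocking fixes its value directly, overriding its dependence on shading.
Substituting into the nutrient equation gives nutrient = -12*stocking + 8.
This gives oxygen = 40*stocking - 49.
Linear in stocking, so extremes are at the endpoints: stocking = 2 gives oxygen = 31; stocking = 10 gives oxygen = 351.

31 to 351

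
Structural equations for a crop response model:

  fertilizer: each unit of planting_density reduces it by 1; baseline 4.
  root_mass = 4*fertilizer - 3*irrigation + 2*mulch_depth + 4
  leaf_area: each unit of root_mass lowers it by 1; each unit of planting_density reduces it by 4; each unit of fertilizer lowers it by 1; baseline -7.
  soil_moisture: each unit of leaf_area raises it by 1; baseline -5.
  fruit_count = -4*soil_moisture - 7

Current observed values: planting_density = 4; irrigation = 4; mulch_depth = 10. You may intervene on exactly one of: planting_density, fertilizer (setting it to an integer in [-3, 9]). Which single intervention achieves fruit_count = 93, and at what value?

set fertilizer = -3

Intervening on planting_density: fruit_count = -4*planting_density + 169. Reaching 93 requires planting_density = 19, outside [-3, 9].
Intervening on fertilizer: with other inputs at their observed values, fruit_count = 20*fertilizer + 153. Solving for 93 gives fertilizer = -3, within [-3, 9].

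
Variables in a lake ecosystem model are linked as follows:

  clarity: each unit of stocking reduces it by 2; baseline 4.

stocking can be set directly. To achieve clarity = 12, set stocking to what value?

stocking = -4

Solve -2*stocking + 4 = 12: stocking = (12 - 4) / -2 = -4.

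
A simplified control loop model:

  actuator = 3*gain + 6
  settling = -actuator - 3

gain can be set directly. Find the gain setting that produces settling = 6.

gain = -5

Substituting into the settling equation gives settling = -3*gain - 9.
Solve -3*gain - 9 = 6: gain = (6 + 9) / -3 = -5.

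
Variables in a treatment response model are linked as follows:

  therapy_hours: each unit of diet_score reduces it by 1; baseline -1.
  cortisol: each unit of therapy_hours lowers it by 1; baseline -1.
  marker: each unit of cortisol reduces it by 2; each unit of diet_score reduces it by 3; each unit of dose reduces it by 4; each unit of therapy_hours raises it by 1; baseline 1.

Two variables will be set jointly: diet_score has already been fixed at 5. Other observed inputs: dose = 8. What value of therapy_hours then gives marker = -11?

With diet_score held at 5:
Intervening on therapy_hours fixes its value directly, overriding its dependence on diet_score.
Substituting into the marker equation gives marker = 3*therapy_hours - 44.
Solve 3*therapy_hours - 44 = -11: therapy_hours = (-11 + 44) / 3 = 11.

therapy_hours = 11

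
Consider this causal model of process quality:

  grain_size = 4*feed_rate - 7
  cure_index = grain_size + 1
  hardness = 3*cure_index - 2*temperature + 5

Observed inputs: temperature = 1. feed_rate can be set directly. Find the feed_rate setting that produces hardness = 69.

Substituting into the cure_index equation gives cure_index = 4*feed_rate - 6.
Substituting into the hardness equation gives hardness = 12*feed_rate - 15.
Solve 12*feed_rate - 15 = 69: feed_rate = (69 + 15) / 12 = 7.

feed_rate = 7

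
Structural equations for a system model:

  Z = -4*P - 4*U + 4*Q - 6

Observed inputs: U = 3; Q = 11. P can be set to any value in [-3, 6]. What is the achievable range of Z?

Substituting into the Z equation gives Z = -4*P + 26.
Linear in P, so extremes are at the endpoints: P = -3 gives Z = 38; P = 6 gives Z = 2.

2 to 38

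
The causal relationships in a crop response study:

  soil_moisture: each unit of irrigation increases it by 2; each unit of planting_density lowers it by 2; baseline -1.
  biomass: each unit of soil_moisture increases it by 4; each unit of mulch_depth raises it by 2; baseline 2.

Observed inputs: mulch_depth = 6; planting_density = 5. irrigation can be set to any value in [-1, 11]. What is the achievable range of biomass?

-38 to 58

Substituting into the soil_moisture equation gives soil_moisture = 2*irrigation - 11.
This gives biomass = 8*irrigation - 30.
Linear in irrigation, so extremes are at the endpoints: irrigation = -1 gives biomass = -38; irrigation = 11 gives biomass = 58.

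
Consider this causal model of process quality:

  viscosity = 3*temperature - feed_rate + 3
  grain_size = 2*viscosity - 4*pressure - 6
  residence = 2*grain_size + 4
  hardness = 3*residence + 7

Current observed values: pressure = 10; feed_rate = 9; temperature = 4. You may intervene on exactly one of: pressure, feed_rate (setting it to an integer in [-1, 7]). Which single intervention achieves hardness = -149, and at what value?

Intervening on pressure: hardness = -24*pressure + 55. Reaching -149 requires pressure = 17/2, not an integer.
Intervening on feed_rate: with other inputs at their observed values, hardness = -12*feed_rate - 77. Solving for -149 gives feed_rate = 6, within [-1, 7].

set feed_rate = 6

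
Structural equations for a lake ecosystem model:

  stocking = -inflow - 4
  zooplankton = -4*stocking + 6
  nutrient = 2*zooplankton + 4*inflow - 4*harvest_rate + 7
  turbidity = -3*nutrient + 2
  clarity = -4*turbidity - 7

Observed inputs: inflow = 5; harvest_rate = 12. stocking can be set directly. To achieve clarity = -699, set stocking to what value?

Intervening on stocking fixes its value directly, overriding its dependence on inflow.
Substituting into the nutrient equation gives nutrient = -8*stocking - 9.
Substituting into the turbidity equation gives turbidity = 24*stocking + 29.
Substituting into the clarity equation gives clarity = -96*stocking - 123.
Solve -96*stocking - 123 = -699: stocking = (-699 + 123) / -96 = 6.

stocking = 6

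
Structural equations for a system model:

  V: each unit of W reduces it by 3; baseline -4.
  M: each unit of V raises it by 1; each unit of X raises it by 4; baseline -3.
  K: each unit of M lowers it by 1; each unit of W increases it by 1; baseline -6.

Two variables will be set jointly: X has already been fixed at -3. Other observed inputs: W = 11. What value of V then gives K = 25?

With X held at -3:
Intervening on V fixes its value directly, overriding its dependence on W.
Substituting into the M equation gives M = V - 15.
Substituting into the K equation gives K = -V + 20.
Solve -V + 20 = 25: V = (25 - 20) / -1 = -5.

V = -5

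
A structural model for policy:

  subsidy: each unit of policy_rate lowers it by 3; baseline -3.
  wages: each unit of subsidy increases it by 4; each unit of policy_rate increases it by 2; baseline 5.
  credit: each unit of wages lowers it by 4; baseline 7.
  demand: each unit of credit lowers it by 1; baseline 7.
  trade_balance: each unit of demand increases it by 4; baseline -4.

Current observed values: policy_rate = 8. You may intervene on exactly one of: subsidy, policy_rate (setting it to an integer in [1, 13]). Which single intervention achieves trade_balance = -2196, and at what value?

Intervening on subsidy: trade_balance = 64*subsidy + 332. Reaching -2196 requires subsidy = -79/2, not an integer.
Intervening on policy_rate: with other inputs at their observed values, trade_balance = -160*policy_rate - 116. Solving for -2196 gives policy_rate = 13, within [1, 13].

set policy_rate = 13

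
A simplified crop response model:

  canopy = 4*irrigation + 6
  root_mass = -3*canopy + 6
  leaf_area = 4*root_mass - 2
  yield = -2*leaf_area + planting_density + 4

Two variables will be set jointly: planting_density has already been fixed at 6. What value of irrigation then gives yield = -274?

irrigation = -4

With planting_density held at 6:
Substituting into the root_mass equation gives root_mass = -12*irrigation - 12.
Substituting into the leaf_area equation gives leaf_area = -48*irrigation - 50.
yield becomes 96*irrigation + 110.
Solve 96*irrigation + 110 = -274: irrigation = (-274 - 110) / 96 = -4.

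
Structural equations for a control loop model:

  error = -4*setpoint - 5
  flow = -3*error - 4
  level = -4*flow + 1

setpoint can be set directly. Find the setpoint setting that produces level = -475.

Substituting into the flow equation gives flow = 12*setpoint + 11.
Substituting into the level equation gives level = -48*setpoint - 43.
Solve -48*setpoint - 43 = -475: setpoint = (-475 + 43) / -48 = 9.

setpoint = 9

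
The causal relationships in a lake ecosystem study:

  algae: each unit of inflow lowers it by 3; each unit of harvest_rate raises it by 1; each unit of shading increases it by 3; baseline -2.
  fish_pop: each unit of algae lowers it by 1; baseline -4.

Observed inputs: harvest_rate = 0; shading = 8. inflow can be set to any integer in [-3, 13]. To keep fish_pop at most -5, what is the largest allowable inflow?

inflow = 7

Substituting into the algae equation gives algae = -3*inflow + 22.
This gives fish_pop = 3*inflow - 26.
Require 3*inflow - 26 ≤ -5, so inflow ≤ 7.
The largest integer in [-3, 13] satisfying this is 7.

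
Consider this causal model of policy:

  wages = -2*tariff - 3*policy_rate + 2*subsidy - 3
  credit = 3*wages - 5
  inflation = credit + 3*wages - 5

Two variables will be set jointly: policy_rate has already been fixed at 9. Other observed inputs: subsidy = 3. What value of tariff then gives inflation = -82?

tariff = -6

With policy_rate held at 9:
Substituting into the wages equation gives wages = -2*tariff - 24.
credit becomes -6*tariff - 77.
Substituting into the inflation equation gives inflation = -12*tariff - 154.
Solve -12*tariff - 154 = -82: tariff = (-82 + 154) / -12 = -6.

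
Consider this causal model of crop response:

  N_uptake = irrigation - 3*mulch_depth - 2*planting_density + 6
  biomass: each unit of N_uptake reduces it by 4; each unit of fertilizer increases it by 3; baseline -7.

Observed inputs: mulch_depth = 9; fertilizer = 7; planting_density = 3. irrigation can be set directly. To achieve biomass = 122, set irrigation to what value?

Substituting into the N_uptake equation gives N_uptake = irrigation - 27.
Substituting into the biomass equation gives biomass = -4*irrigation + 122.
Solve -4*irrigation + 122 = 122: irrigation = (122 - 122) / -4 = 0.

irrigation = 0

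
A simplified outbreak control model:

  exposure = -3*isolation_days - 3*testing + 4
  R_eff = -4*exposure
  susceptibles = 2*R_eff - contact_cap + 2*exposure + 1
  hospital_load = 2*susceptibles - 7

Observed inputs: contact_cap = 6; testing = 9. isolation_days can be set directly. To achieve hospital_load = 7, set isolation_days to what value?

isolation_days = -7

Substituting into the exposure equation gives exposure = -3*isolation_days - 23.
Substituting into the R_eff equation gives R_eff = 12*isolation_days + 92.
Substituting into the susceptibles equation gives susceptibles = 18*isolation_days + 133.
Substituting into the hospital_load equation gives hospital_load = 36*isolation_days + 259.
Solve 36*isolation_days + 259 = 7: isolation_days = (7 - 259) / 36 = -7.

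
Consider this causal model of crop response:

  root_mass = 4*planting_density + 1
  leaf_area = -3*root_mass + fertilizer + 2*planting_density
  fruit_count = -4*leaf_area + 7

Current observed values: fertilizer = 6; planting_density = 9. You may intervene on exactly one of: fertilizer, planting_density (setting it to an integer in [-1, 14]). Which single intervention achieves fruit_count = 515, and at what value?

Intervening on fertilizer: fruit_count = -4*fertilizer + 379. Reaching 515 requires fertilizer = -34, outside [-1, 14].
Intervening on planting_density: with other inputs at their observed values, fruit_count = 40*planting_density - 5. Solving for 515 gives planting_density = 13, within [-1, 14].

set planting_density = 13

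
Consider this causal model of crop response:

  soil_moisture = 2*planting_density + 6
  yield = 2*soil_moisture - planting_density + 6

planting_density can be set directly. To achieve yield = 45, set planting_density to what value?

Substituting into the yield equation gives yield = 3*planting_density + 18.
Solve 3*planting_density + 18 = 45: planting_density = (45 - 18) / 3 = 9.

planting_density = 9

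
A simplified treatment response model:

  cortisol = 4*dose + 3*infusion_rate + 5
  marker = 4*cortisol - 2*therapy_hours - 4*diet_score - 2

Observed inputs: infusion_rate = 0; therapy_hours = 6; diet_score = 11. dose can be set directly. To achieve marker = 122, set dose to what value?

dose = 10

Substituting into the cortisol equation gives cortisol = 4*dose + 5.
This gives marker = 16*dose - 38.
Solve 16*dose - 38 = 122: dose = (122 + 38) / 16 = 10.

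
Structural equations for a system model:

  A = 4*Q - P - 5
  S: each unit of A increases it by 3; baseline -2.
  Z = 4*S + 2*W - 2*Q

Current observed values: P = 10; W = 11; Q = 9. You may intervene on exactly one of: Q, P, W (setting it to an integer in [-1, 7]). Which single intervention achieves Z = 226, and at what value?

Intervening on Q: Z = 46*Q - 166. Reaching 226 requires Q = 196/23, not an integer.
Intervening on P: Z = -12*P + 368. Reaching 226 requires P = 71/6, not an integer.
Intervening on W: with other inputs at their observed values, Z = 2*W + 226. Solving for 226 gives W = 0, within [-1, 7].

set W = 0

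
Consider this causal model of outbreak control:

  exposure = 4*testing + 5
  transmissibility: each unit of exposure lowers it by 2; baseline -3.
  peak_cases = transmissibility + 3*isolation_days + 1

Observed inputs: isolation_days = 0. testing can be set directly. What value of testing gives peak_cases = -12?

Substituting into the transmissibility equation gives transmissibility = -8*testing - 13.
This gives peak_cases = -8*testing - 12.
Solve -8*testing - 12 = -12: testing = (-12 + 12) / -8 = 0.

testing = 0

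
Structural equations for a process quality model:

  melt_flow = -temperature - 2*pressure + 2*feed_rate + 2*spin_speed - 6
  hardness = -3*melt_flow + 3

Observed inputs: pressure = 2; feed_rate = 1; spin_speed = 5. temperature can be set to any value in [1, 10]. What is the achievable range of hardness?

0 to 27

Substituting into the melt_flow equation gives melt_flow = -temperature + 2.
Substituting into the hardness equation gives hardness = 3*temperature - 3.
Linear in temperature, so extremes are at the endpoints: temperature = 1 gives hardness = 0; temperature = 10 gives hardness = 27.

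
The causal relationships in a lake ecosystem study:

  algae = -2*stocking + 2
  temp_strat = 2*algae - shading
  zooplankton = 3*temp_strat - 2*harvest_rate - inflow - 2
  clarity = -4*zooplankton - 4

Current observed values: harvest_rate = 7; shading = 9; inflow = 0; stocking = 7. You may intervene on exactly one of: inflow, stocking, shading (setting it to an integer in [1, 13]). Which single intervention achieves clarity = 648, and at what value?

Intervening on inflow: clarity = 4*inflow + 456. Reaching 648 requires inflow = 48, outside [1, 13].
Intervening on stocking: with other inputs at their observed values, clarity = 48*stocking + 120. Solving for 648 gives stocking = 11, within [1, 13].
Intervening on shading: clarity = 12*shading + 348. Reaching 648 requires shading = 25, outside [1, 13].

set stocking = 11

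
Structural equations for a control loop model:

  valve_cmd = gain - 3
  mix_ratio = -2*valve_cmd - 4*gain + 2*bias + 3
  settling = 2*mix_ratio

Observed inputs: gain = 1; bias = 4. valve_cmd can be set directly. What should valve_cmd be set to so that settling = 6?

valve_cmd = 2

Intervening on valve_cmd fixes its value directly, overriding its dependence on gain.
Substituting into the mix_ratio equation gives mix_ratio = -2*valve_cmd + 7.
This gives settling = -4*valve_cmd + 14.
Solve -4*valve_cmd + 14 = 6: valve_cmd = (6 - 14) / -4 = 2.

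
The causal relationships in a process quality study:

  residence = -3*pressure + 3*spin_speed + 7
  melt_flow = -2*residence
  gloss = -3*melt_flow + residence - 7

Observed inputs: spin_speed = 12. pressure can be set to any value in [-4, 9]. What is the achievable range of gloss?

105 to 378

Substituting into the residence equation gives residence = -3*pressure + 43.
Substituting into the melt_flow equation gives melt_flow = 6*pressure - 86.
Substituting into the gloss equation gives gloss = -21*pressure + 294.
Linear in pressure, so extremes are at the endpoints: pressure = -4 gives gloss = 378; pressure = 9 gives gloss = 105.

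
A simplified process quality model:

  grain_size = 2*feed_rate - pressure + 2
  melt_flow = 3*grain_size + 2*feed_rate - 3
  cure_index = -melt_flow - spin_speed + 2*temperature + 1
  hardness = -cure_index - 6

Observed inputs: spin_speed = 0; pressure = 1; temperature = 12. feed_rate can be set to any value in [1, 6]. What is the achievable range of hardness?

-23 to 17

Substituting into the grain_size equation gives grain_size = 2*feed_rate + 1.
This gives melt_flow = 8*feed_rate.
So cure_index = -8*feed_rate + 25.
hardness becomes 8*feed_rate - 31.
Linear in feed_rate, so extremes are at the endpoints: feed_rate = 1 gives hardness = -23; feed_rate = 6 gives hardness = 17.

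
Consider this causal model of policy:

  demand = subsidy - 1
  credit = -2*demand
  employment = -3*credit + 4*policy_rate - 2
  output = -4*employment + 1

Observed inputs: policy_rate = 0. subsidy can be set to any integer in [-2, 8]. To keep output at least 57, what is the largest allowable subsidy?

Substituting into the credit equation gives credit = -2*subsidy + 2.
employment becomes 6*subsidy - 8.
This gives output = -24*subsidy + 33.
Require -24*subsidy + 33 ≥ 57, so subsidy ≤ -1.
The largest integer in [-2, 8] satisfying this is -1.

subsidy = -1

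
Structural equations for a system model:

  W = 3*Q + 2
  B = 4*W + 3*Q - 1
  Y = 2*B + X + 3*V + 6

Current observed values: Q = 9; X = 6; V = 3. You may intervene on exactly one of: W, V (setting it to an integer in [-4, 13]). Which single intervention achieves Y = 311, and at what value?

Intervening on W: Y = 8*W + 73. Reaching 311 requires W = 119/4, not an integer.
Intervening on V: with other inputs at their observed values, Y = 3*V + 296. Solving for 311 gives V = 5, within [-4, 13].

set V = 5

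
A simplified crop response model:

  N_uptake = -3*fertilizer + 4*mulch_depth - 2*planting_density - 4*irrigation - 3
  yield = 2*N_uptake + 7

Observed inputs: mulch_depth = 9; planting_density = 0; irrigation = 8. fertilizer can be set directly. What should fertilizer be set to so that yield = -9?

fertilizer = 3

Substituting into the N_uptake equation gives N_uptake = -3*fertilizer + 1.
Substituting into the yield equation gives yield = -6*fertilizer + 9.
Solve -6*fertilizer + 9 = -9: fertilizer = (-9 - 9) / -6 = 3.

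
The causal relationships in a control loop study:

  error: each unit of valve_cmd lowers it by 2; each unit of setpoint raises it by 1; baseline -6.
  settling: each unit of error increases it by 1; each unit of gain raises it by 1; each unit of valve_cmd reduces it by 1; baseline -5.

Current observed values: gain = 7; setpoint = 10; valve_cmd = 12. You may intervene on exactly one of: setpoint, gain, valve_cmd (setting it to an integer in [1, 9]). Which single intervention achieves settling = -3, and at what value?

set valve_cmd = 3

Intervening on setpoint: settling = setpoint - 40. Reaching -3 requires setpoint = 37, outside [1, 9].
Intervening on gain: settling = gain - 37. Reaching -3 requires gain = 34, outside [1, 9].
Intervening on valve_cmd: with other inputs at their observed values, settling = -3*valve_cmd + 6. Solving for -3 gives valve_cmd = 3, within [1, 9].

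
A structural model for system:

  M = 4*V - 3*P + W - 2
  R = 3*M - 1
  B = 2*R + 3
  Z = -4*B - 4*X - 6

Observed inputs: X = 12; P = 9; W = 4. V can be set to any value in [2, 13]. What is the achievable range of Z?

Substituting into the M equation gives M = 4*V - 25.
Substituting into the R equation gives R = 12*V - 76.
So B = 24*V - 149.
Substituting into the Z equation gives Z = -96*V + 542.
Linear in V, so extremes are at the endpoints: V = 2 gives Z = 350; V = 13 gives Z = -706.

-706 to 350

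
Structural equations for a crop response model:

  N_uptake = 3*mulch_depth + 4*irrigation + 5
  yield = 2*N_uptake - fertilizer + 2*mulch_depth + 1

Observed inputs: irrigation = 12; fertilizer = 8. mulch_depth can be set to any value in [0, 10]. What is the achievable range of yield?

99 to 179

Substituting into the N_uptake equation gives N_uptake = 3*mulch_depth + 53.
Substituting into the yield equation gives yield = 8*mulch_depth + 99.
Linear in mulch_depth, so extremes are at the endpoints: mulch_depth = 0 gives yield = 99; mulch_depth = 10 gives yield = 179.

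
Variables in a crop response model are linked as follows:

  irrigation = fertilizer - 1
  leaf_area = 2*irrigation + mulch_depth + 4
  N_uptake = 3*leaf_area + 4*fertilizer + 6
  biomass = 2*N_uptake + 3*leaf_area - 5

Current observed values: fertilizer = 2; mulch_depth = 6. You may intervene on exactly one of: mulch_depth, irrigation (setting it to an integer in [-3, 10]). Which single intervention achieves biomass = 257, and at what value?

Intervening on mulch_depth: biomass = 9*mulch_depth + 77. Reaching 257 requires mulch_depth = 20, outside [-3, 10].
Intervening on irrigation: with other inputs at their observed values, biomass = 18*irrigation + 113. Solving for 257 gives irrigation = 8, within [-3, 10].

set irrigation = 8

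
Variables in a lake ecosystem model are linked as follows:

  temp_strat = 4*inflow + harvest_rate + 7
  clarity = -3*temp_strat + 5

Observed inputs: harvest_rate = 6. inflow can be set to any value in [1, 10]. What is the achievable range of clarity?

-154 to -46

Substituting into the temp_strat equation gives temp_strat = 4*inflow + 13.
Substituting into the clarity equation gives clarity = -12*inflow - 34.
Linear in inflow, so extremes are at the endpoints: inflow = 1 gives clarity = -46; inflow = 10 gives clarity = -154.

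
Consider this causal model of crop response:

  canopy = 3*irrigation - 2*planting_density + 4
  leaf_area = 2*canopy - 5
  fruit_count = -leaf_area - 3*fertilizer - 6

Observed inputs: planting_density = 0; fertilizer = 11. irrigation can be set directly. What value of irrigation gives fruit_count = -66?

Substituting into the canopy equation gives canopy = 3*irrigation + 4.
Substituting into the leaf_area equation gives leaf_area = 6*irrigation + 3.
This gives fruit_count = -6*irrigation - 42.
Solve -6*irrigation - 42 = -66: irrigation = (-66 + 42) / -6 = 4.

irrigation = 4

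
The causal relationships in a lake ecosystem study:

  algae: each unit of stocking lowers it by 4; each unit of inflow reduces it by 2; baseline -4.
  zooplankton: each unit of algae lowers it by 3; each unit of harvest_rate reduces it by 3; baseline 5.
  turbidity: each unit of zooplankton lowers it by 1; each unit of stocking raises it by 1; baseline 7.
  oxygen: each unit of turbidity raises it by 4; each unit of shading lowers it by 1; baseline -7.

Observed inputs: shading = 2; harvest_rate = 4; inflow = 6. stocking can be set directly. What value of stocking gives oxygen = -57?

stocking = -2

Substituting into the algae equation gives algae = -4*stocking - 16.
So zooplankton = 12*stocking + 41.
Substituting into the turbidity equation gives turbidity = -11*stocking - 34.
Substituting into the oxygen equation gives oxygen = -44*stocking - 145.
Solve -44*stocking - 145 = -57: stocking = (-57 + 145) / -44 = -2.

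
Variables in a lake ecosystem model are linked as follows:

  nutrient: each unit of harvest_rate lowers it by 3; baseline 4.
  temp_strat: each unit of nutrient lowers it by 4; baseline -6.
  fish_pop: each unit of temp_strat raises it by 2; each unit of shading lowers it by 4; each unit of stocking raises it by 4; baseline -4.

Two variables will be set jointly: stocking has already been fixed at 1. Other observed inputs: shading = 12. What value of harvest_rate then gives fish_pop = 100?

With stocking held at 1:
Substituting into the temp_strat equation gives temp_strat = 12*harvest_rate - 22.
This gives fish_pop = 24*harvest_rate - 92.
Solve 24*harvest_rate - 92 = 100: harvest_rate = (100 + 92) / 24 = 8.

harvest_rate = 8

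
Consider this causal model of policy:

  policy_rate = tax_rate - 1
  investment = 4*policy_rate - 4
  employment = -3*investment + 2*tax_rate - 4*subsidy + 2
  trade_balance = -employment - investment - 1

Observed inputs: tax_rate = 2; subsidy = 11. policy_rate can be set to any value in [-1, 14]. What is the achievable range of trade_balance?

Intervening on policy_rate fixes its value directly, overriding its dependence on tax_rate.
Substituting into the employment equation gives employment = -12*policy_rate - 26.
Substituting into the trade_balance equation gives trade_balance = 8*policy_rate + 29.
Linear in policy_rate, so extremes are at the endpoints: policy_rate = -1 gives trade_balance = 21; policy_rate = 14 gives trade_balance = 141.

21 to 141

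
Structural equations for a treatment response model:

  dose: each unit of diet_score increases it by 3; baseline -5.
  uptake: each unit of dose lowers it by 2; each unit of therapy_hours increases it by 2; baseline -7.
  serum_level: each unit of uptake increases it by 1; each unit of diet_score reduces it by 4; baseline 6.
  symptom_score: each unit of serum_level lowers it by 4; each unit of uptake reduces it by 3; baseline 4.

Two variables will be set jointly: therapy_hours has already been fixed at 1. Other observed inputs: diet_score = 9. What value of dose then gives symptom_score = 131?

With therapy_hours held at 1:
Intervening on dose fixes its value directly, overriding its dependence on diet_score.
Substituting into the uptake equation gives uptake = -2*dose - 5.
This gives serum_level = -2*dose - 35.
symptom_score becomes 14*dose + 159.
Solve 14*dose + 159 = 131: dose = (131 - 159) / 14 = -2.

dose = -2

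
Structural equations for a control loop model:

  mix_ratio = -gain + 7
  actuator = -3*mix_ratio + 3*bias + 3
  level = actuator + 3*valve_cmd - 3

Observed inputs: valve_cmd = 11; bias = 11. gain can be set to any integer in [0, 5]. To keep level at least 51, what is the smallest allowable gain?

gain = 2

Substituting into the actuator equation gives actuator = 3*gain + 15.
This gives level = 3*gain + 45.
Require 3*gain + 45 ≥ 51, so gain ≥ 2.
The smallest integer in [0, 5] satisfying this is 2.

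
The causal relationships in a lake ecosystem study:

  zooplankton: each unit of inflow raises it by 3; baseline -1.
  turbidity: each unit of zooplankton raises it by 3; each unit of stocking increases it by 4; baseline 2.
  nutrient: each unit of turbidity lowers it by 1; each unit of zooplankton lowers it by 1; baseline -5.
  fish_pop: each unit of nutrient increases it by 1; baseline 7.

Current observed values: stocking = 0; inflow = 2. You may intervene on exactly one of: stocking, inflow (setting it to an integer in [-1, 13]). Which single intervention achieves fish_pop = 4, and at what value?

set inflow = 0

Intervening on stocking: fish_pop = -4*stocking - 20. Reaching 4 requires stocking = -6, outside [-1, 13].
Intervening on inflow: with other inputs at their observed values, fish_pop = -12*inflow + 4. Solving for 4 gives inflow = 0, within [-1, 13].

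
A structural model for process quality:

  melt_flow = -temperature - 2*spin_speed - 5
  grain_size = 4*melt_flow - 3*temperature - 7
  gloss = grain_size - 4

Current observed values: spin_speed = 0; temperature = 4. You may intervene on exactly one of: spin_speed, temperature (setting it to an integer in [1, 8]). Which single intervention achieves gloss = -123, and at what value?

set spin_speed = 8

Intervening on spin_speed: with other inputs at their observed values, gloss = -8*spin_speed - 59. Solving for -123 gives spin_speed = 8, within [1, 8].
Intervening on temperature: gloss = -7*temperature - 31. Reaching -123 requires temperature = 92/7, not an integer.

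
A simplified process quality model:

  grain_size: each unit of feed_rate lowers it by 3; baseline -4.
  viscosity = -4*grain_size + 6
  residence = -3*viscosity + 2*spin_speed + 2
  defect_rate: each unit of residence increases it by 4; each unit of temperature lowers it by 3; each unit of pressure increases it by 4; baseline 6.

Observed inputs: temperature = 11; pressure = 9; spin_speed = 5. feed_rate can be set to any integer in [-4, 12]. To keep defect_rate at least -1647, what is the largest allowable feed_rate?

feed_rate = 10

Substituting into the viscosity equation gives viscosity = 12*feed_rate + 22.
Substituting into the residence equation gives residence = -36*feed_rate - 54.
Substituting into the defect_rate equation gives defect_rate = -144*feed_rate - 207.
Require -144*feed_rate - 207 ≥ -1647, so feed_rate ≤ 10.
The largest integer in [-4, 12] satisfying this is 10.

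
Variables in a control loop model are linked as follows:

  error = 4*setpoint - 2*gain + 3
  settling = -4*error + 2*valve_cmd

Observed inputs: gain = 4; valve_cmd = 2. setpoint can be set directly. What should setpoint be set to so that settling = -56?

Substituting into the error equation gives error = 4*setpoint - 5.
So settling = -16*setpoint + 24.
Solve -16*setpoint + 24 = -56: setpoint = (-56 - 24) / -16 = 5.

setpoint = 5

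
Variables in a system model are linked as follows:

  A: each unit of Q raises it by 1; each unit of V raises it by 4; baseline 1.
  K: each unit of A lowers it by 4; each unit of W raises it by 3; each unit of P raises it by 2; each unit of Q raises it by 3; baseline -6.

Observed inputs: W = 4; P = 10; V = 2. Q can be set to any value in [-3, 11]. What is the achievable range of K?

-21 to -7

Substituting into the A equation gives A = Q + 9.
Substituting into the K equation gives K = -Q - 10.
Linear in Q, so extremes are at the endpoints: Q = -3 gives K = -7; Q = 11 gives K = -21.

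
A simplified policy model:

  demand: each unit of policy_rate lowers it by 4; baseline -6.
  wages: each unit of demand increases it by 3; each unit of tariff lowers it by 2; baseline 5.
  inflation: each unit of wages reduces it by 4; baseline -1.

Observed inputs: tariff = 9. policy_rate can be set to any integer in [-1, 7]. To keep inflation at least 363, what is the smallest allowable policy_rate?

policy_rate = 5

Substituting into the wages equation gives wages = -12*policy_rate - 31.
Substituting into the inflation equation gives inflation = 48*policy_rate + 123.
Require 48*policy_rate + 123 ≥ 363, so policy_rate ≥ 5.
The smallest integer in [-1, 7] satisfying this is 5.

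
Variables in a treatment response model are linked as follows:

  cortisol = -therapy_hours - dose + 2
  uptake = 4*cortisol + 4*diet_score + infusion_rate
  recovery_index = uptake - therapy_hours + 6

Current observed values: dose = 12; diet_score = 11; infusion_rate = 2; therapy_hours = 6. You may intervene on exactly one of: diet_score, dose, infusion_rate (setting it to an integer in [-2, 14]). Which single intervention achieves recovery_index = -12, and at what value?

set infusion_rate = 8

Intervening on diet_score: recovery_index = 4*diet_score - 62. Reaching -12 requires diet_score = 25/2, not an integer.
Intervening on dose: recovery_index = -4*dose + 30. Reaching -12 requires dose = 21/2, not an integer.
Intervening on infusion_rate: with other inputs at their observed values, recovery_index = infusion_rate - 20. Solving for -12 gives infusion_rate = 8, within [-2, 14].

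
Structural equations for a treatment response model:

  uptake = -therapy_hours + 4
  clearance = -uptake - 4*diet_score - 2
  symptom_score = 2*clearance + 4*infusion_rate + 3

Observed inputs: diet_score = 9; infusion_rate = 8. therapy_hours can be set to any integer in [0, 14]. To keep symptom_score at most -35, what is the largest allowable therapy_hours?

therapy_hours = 7

Substituting into the clearance equation gives clearance = therapy_hours - 42.
Substituting into the symptom_score equation gives symptom_score = 2*therapy_hours - 49.
Require 2*therapy_hours - 49 ≤ -35, so therapy_hours ≤ 7.
The largest integer in [0, 14] satisfying this is 7.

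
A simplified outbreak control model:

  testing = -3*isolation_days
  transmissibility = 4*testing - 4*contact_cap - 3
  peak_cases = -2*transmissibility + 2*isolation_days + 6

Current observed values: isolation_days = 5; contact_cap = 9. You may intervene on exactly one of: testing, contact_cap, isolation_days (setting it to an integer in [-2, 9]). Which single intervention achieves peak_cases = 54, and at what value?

set testing = 5

Intervening on testing: with other inputs at their observed values, peak_cases = -8*testing + 94. Solving for 54 gives testing = 5, within [-2, 9].
Intervening on contact_cap: peak_cases = 8*contact_cap + 142. Reaching 54 requires contact_cap = -11, outside [-2, 9].
Intervening on isolation_days: peak_cases = 26*isolation_days + 84. Reaching 54 requires isolation_days = -15/13, not an integer.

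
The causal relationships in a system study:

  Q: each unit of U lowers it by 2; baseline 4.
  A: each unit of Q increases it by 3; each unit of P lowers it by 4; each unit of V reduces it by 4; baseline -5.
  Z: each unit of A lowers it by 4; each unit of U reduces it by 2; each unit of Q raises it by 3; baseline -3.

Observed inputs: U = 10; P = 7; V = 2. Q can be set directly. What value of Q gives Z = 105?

Q = 4

Intervening on Q fixes its value directly, overriding its dependence on U.
Substituting into the A equation gives A = 3*Q - 41.
Z becomes -9*Q + 141.
Solve -9*Q + 141 = 105: Q = (105 - 141) / -9 = 4.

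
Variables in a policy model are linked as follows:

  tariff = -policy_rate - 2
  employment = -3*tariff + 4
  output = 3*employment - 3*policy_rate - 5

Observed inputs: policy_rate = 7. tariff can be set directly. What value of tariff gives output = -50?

Intervening on tariff fixes its value directly, overriding its dependence on policy_rate.
Substituting into the output equation gives output = -9*tariff - 14.
Solve -9*tariff - 14 = -50: tariff = (-50 + 14) / -9 = 4.

tariff = 4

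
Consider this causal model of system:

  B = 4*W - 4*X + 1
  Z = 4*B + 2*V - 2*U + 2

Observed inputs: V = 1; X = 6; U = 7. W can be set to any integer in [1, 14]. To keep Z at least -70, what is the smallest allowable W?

W = 2

Substituting into the B equation gives B = 4*W - 23.
So Z = 16*W - 102.
Require 16*W - 102 ≥ -70, so W ≥ 2.
The smallest integer in [1, 14] satisfying this is 2.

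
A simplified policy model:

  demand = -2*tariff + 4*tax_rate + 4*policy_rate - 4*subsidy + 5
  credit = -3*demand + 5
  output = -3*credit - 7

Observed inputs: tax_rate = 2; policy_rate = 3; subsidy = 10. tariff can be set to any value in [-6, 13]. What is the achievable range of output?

Substituting into the demand equation gives demand = -2*tariff - 15.
So credit = 6*tariff + 50.
Substituting into the output equation gives output = -18*tariff - 157.
Linear in tariff, so extremes are at the endpoints: tariff = -6 gives output = -49; tariff = 13 gives output = -391.

-391 to -49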